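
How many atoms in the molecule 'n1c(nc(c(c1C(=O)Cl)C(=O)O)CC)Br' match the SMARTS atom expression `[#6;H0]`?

The query [#6;H0] means: any carbon with no attached hydrogen.
Check the 15 heavy atoms by environment: 2× n (aromatic, H0) → no; 4× c (aromatic, H0) → match; 2× C (H0) → match; 2× O (H0) → no; 1× O (H1) → no; 1× C (H2) → no; 1× C (H3) → no; 1× Br (H0) → no; 1× Cl (H0) → no.
Summing the matching environments: 4 + 2 = 6 matching atoms.

6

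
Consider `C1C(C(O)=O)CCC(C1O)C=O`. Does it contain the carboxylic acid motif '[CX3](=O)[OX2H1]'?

Yes

The pattern [CX3](=O)[OX2H1] describes an sp2 carbon double-bonded to O and single-bonded to an -OH oxygen — a carboxylic acid.
The molecule carries a carboxylic acid group (-C(=O)OH), whose atoms satisfy every constraint of the query, so the pattern matches.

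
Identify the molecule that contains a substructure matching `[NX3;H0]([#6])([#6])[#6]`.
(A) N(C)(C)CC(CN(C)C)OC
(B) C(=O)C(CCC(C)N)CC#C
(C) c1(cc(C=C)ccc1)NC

A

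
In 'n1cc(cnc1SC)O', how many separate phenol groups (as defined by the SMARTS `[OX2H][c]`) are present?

[OX2H][c] is the SMARTS for a phenol: a hydroxyl oxygen attached to an aromatic carbon.
Exactly one fragment in the molecule meets all constraints, giving 1 match.

1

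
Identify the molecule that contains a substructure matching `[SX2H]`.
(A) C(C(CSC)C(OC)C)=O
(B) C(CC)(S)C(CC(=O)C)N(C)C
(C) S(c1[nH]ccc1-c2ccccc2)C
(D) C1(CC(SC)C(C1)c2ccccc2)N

B

[SX2H] describes an aliphatic sulfur with two connections, one being H (a thiol).
(A) has a methylthio ether (-SCH3) but the sulfur has H0 (bonded to two carbons), not H1.
(B) contains a thiol (-SH), which satisfies every atom and bond constraint.
(C) has a methylthio ether (-SCH3) but the sulfur has H0 (bonded to two carbons), not H1.
(D) has a methylthio ether (-SCH3) but the sulfur has H0 (bonded to two carbons), not H1.
So the answer is (B).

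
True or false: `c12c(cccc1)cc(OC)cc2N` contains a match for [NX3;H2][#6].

The pattern [NX3;H2][#6] describes a trivalent nitrogen with two H attached to carbon — a primary amine.
The molecule carries a primary amino group (-NH2), whose atoms satisfy every constraint of the query, so the pattern matches.

True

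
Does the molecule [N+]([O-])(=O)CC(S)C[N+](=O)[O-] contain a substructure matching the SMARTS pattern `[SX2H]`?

The pattern [SX2H] describes an aliphatic sulfur with two connections, one being H — a thiol.
The molecule carries a thiol (-SH), whose atoms satisfy every constraint of the query, so the pattern matches.

Yes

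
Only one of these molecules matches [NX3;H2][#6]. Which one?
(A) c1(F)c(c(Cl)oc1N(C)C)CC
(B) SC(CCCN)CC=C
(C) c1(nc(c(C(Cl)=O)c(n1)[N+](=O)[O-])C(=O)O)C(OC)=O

B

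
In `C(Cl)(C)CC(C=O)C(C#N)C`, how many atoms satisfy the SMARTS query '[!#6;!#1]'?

3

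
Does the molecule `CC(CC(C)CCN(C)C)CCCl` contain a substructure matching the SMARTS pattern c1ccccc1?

No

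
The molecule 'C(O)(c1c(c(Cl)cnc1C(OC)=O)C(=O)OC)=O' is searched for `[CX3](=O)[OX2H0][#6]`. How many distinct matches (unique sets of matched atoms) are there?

2

[CX3](=O)[OX2H0][#6] is the SMARTS for an ester: a carbonyl carbon bonded to an oxygen that is itself bonded to carbon (no H on that O).
The molecule carries 2 separate instances of a methyl-ester group (-C(=O)OCH3) meeting every constraint; each maps to a distinct set of atoms, giving 2 matches.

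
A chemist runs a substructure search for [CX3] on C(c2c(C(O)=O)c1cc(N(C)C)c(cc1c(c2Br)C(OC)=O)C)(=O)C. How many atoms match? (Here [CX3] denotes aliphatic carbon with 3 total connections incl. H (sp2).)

3

Check the 25 heavy atoms by environment: 10× c (aromatic, X3) → no; 3× C (X3) → match; 3× O (X1) → no; 2× O (X2) → no; 5× C (X4) → no; 1× N (X3) → no; 1× Br (X1) → no.
That gives 3 matching atoms.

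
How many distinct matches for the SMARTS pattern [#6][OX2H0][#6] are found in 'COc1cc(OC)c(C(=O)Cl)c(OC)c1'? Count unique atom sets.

[#6][OX2H0][#6] is the SMARTS for an ether: an aliphatic oxygen bridging two carbons with no H on the oxygen.
The molecule carries 3 separate instances of a methoxy ether (-OCH3) meeting every constraint; each maps to a distinct set of atoms, giving 3 matches.

3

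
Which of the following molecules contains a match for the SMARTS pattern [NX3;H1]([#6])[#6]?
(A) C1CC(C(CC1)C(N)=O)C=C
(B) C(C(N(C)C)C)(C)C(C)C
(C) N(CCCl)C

[NX3;H1]([#6])[#6] describes a trivalent nitrogen with one H, bonded to two carbons (a secondary amine).
(A) has a primary amide (-C(=O)NH2) but the -C(=O)NH2 nitrogen has H2, not H1.
(B) has a dimethylamino group (-N(CH3)2) but the nitrogen has H0, not H1.
(C) contains an N-methylamino group (-NHCH3), which satisfies every atom and bond constraint.
So the answer is (C).

C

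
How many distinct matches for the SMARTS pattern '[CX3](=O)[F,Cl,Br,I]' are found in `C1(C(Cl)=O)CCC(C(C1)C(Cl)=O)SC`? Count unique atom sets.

2

[CX3](=O)[F,Cl,Br,I] is the SMARTS for an acyl halide: a carbonyl carbon bonded to a halogen.
The molecule carries 2 separate instances of an acyl chloride (-C(=O)Cl) meeting every constraint; each maps to a distinct set of atoms, giving 2 matches.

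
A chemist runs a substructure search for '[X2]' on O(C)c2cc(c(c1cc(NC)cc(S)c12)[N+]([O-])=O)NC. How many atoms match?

The query [X2] means: any atom with exactly two total connections (bonds + H).
Check the 20 heavy atoms by environment: 10× c (aromatic, X3) → no; 2× N (X3) → no; 3× C (X4) → no; 1× S (X2) → match; 1× O (X2) → match; 1× N (charge +1, X3) → no; 1× O (charge -1, X1) → no; 1× O (X1) → no.
Summing the matching environments: 1 + 1 = 2 matching atoms.

2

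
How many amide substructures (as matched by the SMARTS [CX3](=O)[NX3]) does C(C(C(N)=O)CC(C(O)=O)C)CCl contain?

1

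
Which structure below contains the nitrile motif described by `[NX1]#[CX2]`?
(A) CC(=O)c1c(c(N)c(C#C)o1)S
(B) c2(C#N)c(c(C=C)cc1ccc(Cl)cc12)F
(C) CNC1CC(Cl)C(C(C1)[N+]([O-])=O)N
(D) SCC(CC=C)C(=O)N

[NX1]#[CX2] describes a nitrogen triple-bonded to a two-connected carbon (a nitrile).
(A) has a primary amino group (-NH2) but the nitrogen is NX3 (three connections), not NX1 triple-bonded.
(B) contains a nitrile (-C#N), which satisfies every atom and bond constraint.
(C) has a primary amino group (-NH2) but the nitrogen is NX3 (three connections), not NX1 triple-bonded.
(D) has a primary amide (-C(=O)NH2) but the nitrogen is NX3, not NX1.
So the answer is (B).

B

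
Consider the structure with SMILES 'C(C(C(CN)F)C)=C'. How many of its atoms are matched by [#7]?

The query [#7] means: #7 matches any nitrogen atom regardless of aromaticity.
Check the 8 heavy atoms by environment: 6× C → no; 1× F → no; 1× N → match.
That gives 1 matching atom.

1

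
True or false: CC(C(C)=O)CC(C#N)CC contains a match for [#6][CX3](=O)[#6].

True

The pattern [#6][CX3](=O)[#6] describes a carbonyl carbon (no H) flanked by two carbons — a ketone.
The molecule carries an acetyl/ketone group (-C(=O)CH3), whose atoms satisfy every constraint of the query, so the pattern matches.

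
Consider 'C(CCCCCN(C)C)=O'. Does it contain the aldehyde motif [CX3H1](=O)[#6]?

The pattern [CX3H1](=O)[#6] describes an sp2 carbon with one H, double-bonded to O and single-bonded to carbon — an aldehyde.
The molecule carries an aldehyde (-CHO), whose atoms satisfy every constraint of the query, so the pattern matches.

Yes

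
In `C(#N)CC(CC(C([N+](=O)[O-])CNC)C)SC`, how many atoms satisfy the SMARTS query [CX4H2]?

3

Check the 16 heavy atoms by environment: 3× C (H2, X4) → match; 3× C (H1, X4) → no; 1× N (charge +1, H0, X3) → no; 1× O (charge -1, H0, X1) → no; 1× O (H0, X1) → no; 1× C (H0, X2) → no; 1× N (H0, X1) → no; 3× C (H3, X4) → no; 1× N (H1, X3) → no; 1× S (H0, X2) → no.
That gives 3 matching atoms.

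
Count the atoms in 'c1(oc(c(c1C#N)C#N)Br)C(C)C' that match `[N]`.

2

Check the 13 heavy atoms by environment: 1× o (aromatic) → no; 4× c (aromatic) → no; 1× Br → no; 5× C → no; 2× N → match.
That gives 2 matching atoms.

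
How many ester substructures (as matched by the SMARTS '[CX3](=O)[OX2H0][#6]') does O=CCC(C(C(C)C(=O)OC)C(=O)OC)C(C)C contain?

[CX3](=O)[OX2H0][#6] is the SMARTS for an ester: a carbonyl carbon bonded to an oxygen that is itself bonded to carbon (no H on that O).
The molecule carries 2 separate instances of a methyl-ester group (-C(=O)OCH3) meeting every constraint; each maps to a distinct set of atoms, giving 2 matches.

2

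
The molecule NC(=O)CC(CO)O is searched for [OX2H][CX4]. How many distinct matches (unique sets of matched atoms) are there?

[OX2H][CX4] is the SMARTS for an aliphatic alcohol: a hydroxyl oxygen bound to an sp3 (X4) carbon.
The molecule carries 2 separate instances of a hydroxyl group (-OH) meeting every constraint; each maps to a distinct set of atoms, giving 2 matches.

2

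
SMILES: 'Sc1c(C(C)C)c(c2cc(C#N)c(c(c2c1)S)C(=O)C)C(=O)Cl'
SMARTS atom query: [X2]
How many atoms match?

Check the 23 heavy atoms by environment: 10× c (aromatic, X3) → no; 4× C (X4) → no; 1× C (X2) → match; 1× N (X1) → no; 2× S (X2) → match; 2× C (X3) → no; 2× O (X1) → no; 1× Cl (X1) → no.
Summing the matching environments: 1 + 2 = 3 matching atoms.

3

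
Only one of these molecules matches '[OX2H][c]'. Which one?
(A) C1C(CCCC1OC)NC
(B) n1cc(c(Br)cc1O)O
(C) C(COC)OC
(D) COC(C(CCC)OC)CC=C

B

[OX2H][c] describes a hydroxyl oxygen attached to an aromatic carbon (a phenol).
(A) has a methoxy ether (-OCH3) but the oxygen has H0, not H1.
(B) contains a hydroxyl group (-OH), which satisfies every atom and bond constraint.
(C) has a methoxy ether (-OCH3) but the oxygen has H0, not H1.
(D) has a methoxy ether (-OCH3) but the oxygen has H0, not H1.
So the answer is (B).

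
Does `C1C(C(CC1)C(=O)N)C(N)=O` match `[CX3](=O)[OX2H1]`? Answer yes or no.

The pattern [CX3](=O)[OX2H1] describes an sp2 carbon double-bonded to O and single-bonded to an -OH oxygen — a carboxylic acid.
The closest candidate here is a primary amide (-C(=O)NH2), but the carbonyl is bonded to N, not to an -OH oxygen. No other fragment satisfies the full query, so there is no match.

No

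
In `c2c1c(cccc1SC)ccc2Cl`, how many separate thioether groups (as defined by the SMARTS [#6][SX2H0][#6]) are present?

[#6][SX2H0][#6] is the SMARTS for a thioether: an aliphatic sulfur bridging two carbons with no H on the sulfur.
Exactly one fragment in the molecule meets all constraints, giving 1 match.

1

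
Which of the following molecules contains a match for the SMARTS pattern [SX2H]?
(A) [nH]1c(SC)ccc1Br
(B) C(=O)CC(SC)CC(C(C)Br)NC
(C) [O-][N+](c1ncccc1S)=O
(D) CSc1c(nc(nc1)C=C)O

C

[SX2H] describes an aliphatic sulfur with two connections, one being H (a thiol).
(A) has a methylthio ether (-SCH3) but the sulfur has H0 (bonded to two carbons), not H1.
(B) has a methylthio ether (-SCH3) but the sulfur has H0 (bonded to two carbons), not H1.
(C) contains a thiol (-SH), which satisfies every atom and bond constraint.
(D) has a methylthio ether (-SCH3) but the sulfur has H0 (bonded to two carbons), not H1.
So the answer is (C).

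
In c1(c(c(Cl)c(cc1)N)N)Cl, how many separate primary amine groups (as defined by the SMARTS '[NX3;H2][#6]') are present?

2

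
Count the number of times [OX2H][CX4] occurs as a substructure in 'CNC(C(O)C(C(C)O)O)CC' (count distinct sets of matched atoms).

3

[OX2H][CX4] is the SMARTS for an aliphatic alcohol: a hydroxyl oxygen bound to an sp3 (X4) carbon.
The molecule carries 3 separate instances of a hydroxyl group (-OH) meeting every constraint; each maps to a distinct set of atoms, giving 3 matches.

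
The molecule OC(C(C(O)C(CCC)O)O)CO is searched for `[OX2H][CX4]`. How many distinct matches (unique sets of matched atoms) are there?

5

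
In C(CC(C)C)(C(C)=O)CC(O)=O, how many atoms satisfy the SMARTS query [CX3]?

2

The query [CX3] means: C with X3: aliphatic carbon with exactly 3 total connections.
Check the 12 heavy atoms by environment: 7× C (X4) → no; 2× C (X3) → match; 2× O (X1) → no; 1× O (X2) → no.
That gives 2 matching atoms.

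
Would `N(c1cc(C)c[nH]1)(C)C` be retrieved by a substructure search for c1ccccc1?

No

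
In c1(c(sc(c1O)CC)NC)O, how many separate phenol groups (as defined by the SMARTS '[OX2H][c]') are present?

[OX2H][c] is the SMARTS for a phenol: a hydroxyl oxygen attached to an aromatic carbon.
The molecule carries 2 separate instances of a hydroxyl group (-OH) meeting every constraint; each maps to a distinct set of atoms, giving 2 matches.

2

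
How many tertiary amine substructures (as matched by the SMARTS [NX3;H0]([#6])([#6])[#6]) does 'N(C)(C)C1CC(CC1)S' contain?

1

[NX3;H0]([#6])([#6])[#6] is the SMARTS for a tertiary amine: a trivalent nitrogen with no H, bonded to three carbons.
Exactly one fragment in the molecule meets all constraints, giving 1 match.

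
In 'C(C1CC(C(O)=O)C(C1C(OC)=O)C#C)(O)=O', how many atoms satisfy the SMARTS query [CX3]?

3

Check the 17 heavy atoms by environment: 6× C (X4) → no; 3× C (X3) → match; 3× O (X1) → no; 3× O (X2) → no; 2× C (X2) → no.
That gives 3 matching atoms.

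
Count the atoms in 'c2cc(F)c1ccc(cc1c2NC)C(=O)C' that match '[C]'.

The query [C] means: uppercase C matches aliphatic (non-aromatic) carbon only.
Check the 16 heavy atoms by environment: 10× c (aromatic) → no; 1× N → no; 3× C → match; 1× O → no; 1× F → no.
That gives 3 matching atoms.

3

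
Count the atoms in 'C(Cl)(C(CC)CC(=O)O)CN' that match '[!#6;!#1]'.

Check the 11 heavy atoms by environment: 7× C → no; 2× O → match; 1× N → match; 1× Cl → match.
Summing the matching environments: 2 + 1 + 1 = 4 matching atoms.

4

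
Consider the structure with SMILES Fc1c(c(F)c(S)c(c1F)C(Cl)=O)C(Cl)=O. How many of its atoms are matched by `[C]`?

2

The query [C] means: uppercase C matches aliphatic (non-aromatic) carbon only.
Check the 16 heavy atoms by environment: 6× c (aromatic) → no; 3× F → no; 2× C → match; 2× O → no; 2× Cl → no; 1× S → no.
That gives 2 matching atoms.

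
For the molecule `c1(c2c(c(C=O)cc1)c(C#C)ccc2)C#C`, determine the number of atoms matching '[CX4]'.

0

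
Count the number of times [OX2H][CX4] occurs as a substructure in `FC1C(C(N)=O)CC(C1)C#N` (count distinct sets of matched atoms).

0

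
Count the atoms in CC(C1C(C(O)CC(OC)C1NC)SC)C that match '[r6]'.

The query [r6] means: r6 matches atoms in a six-membered ring.
Check the 16 heavy atoms by environment: 6× C (in 6-ring) → match; 2× O (acyclic) → no; 1× S (acyclic) → no; 6× C (acyclic) → no; 1× N (acyclic) → no.
That gives 6 matching atoms.

6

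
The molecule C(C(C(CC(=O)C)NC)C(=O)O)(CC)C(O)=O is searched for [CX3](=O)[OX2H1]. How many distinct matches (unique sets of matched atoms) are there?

[CX3](=O)[OX2H1] is the SMARTS for a carboxylic acid: an sp2 carbon double-bonded to O and single-bonded to an -OH oxygen.
The molecule carries 2 separate instances of a carboxylic acid group (-C(=O)OH) meeting every constraint; each maps to a distinct set of atoms, giving 2 matches.

2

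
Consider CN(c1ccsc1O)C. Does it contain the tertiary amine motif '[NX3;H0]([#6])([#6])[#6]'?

Yes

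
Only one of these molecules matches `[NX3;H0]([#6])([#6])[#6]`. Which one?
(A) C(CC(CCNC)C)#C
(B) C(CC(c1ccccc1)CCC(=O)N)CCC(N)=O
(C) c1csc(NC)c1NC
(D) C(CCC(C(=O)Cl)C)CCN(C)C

D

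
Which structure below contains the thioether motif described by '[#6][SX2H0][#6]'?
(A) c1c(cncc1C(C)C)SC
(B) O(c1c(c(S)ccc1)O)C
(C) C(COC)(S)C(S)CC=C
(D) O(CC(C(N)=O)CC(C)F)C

A

[#6][SX2H0][#6] describes an aliphatic sulfur bridging two carbons with no H on the sulfur (a thioether).
(A) contains a methylthio ether (-SCH3), which satisfies every atom and bond constraint.
(B) has a thiol (-SH) but the sulfur has H1, not H0 bridging two carbons.
(C) has a thiol (-SH) but the sulfur has H1, not H0 bridging two carbons.
(D) has a methoxy ether (-OCH3) but the bridging atom is O, not S.
So the answer is (A).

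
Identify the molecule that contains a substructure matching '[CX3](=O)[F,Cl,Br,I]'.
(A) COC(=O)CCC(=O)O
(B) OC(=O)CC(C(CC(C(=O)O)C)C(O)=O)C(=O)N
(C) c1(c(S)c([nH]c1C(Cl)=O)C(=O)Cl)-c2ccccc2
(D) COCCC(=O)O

[CX3](=O)[F,Cl,Br,I] describes a carbonyl carbon bonded to a halogen (an acyl halide).
(A) has a methyl-ester group (-C(=O)OCH3) but the carbonyl is bonded to -O-C, not to a halogen.
(B) has a carboxylic acid group (-C(=O)OH) but the carbonyl is bonded to -OH, not to a halogen.
(C) contains an acyl chloride (-C(=O)Cl), which satisfies every atom and bond constraint.
(D) has a carboxylic acid group (-C(=O)OH) but the carbonyl is bonded to -OH, not to a halogen.
So the answer is (C).

C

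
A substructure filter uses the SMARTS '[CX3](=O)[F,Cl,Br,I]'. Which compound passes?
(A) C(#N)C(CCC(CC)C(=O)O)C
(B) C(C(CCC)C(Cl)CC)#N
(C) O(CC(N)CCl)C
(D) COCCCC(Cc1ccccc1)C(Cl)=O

D

[CX3](=O)[F,Cl,Br,I] describes a carbonyl carbon bonded to a halogen (an acyl halide).
(A) has a carboxylic acid group (-C(=O)OH) but the carbonyl is bonded to -OH, not to a halogen.
(B) has a chloro substituent but the Cl is not on a carbonyl carbon.
(C) has a chloro substituent but the Cl is not on a carbonyl carbon.
(D) contains an acyl chloride (-C(=O)Cl), which satisfies every atom and bond constraint.
So the answer is (D).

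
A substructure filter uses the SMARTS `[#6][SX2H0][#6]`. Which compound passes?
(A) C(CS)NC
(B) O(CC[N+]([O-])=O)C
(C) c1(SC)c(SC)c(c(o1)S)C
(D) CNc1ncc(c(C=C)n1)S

[#6][SX2H0][#6] describes an aliphatic sulfur bridging two carbons with no H on the sulfur (a thioether).
(A) has a thiol (-SH) but the sulfur has H1, not H0 bridging two carbons.
(B) has a methoxy ether (-OCH3) but the bridging atom is O, not S.
(C) contains a methylthio ether (-SCH3), which satisfies every atom and bond constraint.
(D) has a thiol (-SH) but the sulfur has H1, not H0 bridging two carbons.
So the answer is (C).

C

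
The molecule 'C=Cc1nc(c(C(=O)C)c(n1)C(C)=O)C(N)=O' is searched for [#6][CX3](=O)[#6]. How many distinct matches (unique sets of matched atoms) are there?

2

[#6][CX3](=O)[#6] is the SMARTS for a ketone: a carbonyl carbon (no H) flanked by two carbons.
The molecule carries 2 separate instances of an acetyl/ketone group (-C(=O)CH3) meeting every constraint; each maps to a distinct set of atoms, giving 2 matches.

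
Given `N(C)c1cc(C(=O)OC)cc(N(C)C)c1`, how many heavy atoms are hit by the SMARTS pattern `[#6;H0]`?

4

Check the 15 heavy atoms by environment: 3× c (aromatic, H0) → match; 3× c (aromatic, H1) → no; 1× N (H1) → no; 4× C (H3) → no; 1× N (H0) → no; 1× C (H0) → match; 2× O (H0) → no.
Summing the matching environments: 3 + 1 = 4 matching atoms.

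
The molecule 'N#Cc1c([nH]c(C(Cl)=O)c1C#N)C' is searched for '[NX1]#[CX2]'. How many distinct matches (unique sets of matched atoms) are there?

2

[NX1]#[CX2] is the SMARTS for a nitrile: a nitrogen triple-bonded to a two-connected carbon.
The molecule carries 2 separate instances of a nitrile (-C#N) meeting every constraint; each maps to a distinct set of atoms, giving 2 matches.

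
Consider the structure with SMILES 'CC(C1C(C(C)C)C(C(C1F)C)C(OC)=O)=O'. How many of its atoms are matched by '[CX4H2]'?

0

The query [CX4H2] means: sp3 carbon (X4) with exactly two hydrogens.
Check the 17 heavy atoms by environment: 6× C (H1, X4) → no; 5× C (H3, X4) → no; 1× F (H0, X1) → no; 2× C (H0, X3) → no; 2× O (H0, X1) → no; 1× O (H0, X2) → no.
No environment satisfies the query, so 0 matching atoms.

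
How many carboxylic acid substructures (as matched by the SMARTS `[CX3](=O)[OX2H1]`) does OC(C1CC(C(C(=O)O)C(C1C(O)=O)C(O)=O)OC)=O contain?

4

[CX3](=O)[OX2H1] is the SMARTS for a carboxylic acid: an sp2 carbon double-bonded to O and single-bonded to an -OH oxygen.
The molecule carries 4 separate instances of a carboxylic acid group (-C(=O)OH) meeting every constraint; each maps to a distinct set of atoms, giving 4 matches.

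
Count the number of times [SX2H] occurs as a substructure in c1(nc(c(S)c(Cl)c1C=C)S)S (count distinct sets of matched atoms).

3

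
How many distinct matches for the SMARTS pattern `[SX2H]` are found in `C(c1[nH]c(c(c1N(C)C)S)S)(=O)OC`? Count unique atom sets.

[SX2H] is the SMARTS for a thiol: an aliphatic sulfur with two connections, one being H.
The molecule carries 2 separate instances of a thiol (-SH) meeting every constraint; each maps to a distinct set of atoms, giving 2 matches.

2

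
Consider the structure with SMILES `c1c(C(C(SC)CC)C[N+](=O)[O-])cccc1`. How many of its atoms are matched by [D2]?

8

Check the 16 heavy atoms by environment: 2× C (D2) → match; 2× C (D3) → no; 1× N (charge +1, D3) → no; 1× O (charge -1, D1) → no; 1× O (D1) → no; 1× S (D2) → match; 2× C (D1) → no; 1× c (aromatic, D3) → no; 5× c (aromatic, D2) → match.
Summing the matching environments: 2 + 1 + 5 = 8 matching atoms.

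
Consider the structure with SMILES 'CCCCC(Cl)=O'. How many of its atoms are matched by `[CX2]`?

The query [CX2] means: C with X2: aliphatic carbon with exactly 2 total connections.
Check the 7 heavy atoms by environment: 4× C (X4) → no; 1× C (X3) → no; 1× O (X1) → no; 1× Cl (X1) → no.
No environment satisfies the query, so 0 matching atoms.

0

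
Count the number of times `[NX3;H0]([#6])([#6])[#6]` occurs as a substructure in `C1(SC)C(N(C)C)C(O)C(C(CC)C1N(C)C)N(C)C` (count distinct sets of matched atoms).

3

[NX3;H0]([#6])([#6])[#6] is the SMARTS for a tertiary amine: a trivalent nitrogen with no H, bonded to three carbons.
The molecule carries 3 separate instances of a dimethylamino group (-N(CH3)2) meeting every constraint; each maps to a distinct set of atoms, giving 3 matches.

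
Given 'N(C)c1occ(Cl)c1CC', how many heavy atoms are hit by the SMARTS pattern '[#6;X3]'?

4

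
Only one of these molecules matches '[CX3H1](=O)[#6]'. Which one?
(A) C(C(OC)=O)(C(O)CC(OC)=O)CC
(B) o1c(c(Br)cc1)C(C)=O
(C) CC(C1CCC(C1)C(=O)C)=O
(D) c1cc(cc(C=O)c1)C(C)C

D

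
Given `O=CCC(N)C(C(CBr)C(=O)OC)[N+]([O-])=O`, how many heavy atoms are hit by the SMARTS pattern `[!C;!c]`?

The query [!C;!c] means: neither aliphatic nor aromatic carbon — same as [!#6].
Check the 16 heavy atoms by environment: 8× C → no; 1× N (charge +1) → match; 1× O (charge -1) → match; 4× O → match; 1× N → match; 1× Br → match.
Summing the matching environments: 1 + 1 + 4 + 1 + 1 = 8 matching atoms.

8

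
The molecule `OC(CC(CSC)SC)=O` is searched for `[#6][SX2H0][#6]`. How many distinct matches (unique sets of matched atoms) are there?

2

[#6][SX2H0][#6] is the SMARTS for a thioether: an aliphatic sulfur bridging two carbons with no H on the sulfur.
The molecule carries 2 separate instances of a methylthio ether (-SCH3) meeting every constraint; each maps to a distinct set of atoms, giving 2 matches.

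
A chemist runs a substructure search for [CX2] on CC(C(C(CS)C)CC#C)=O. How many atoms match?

2

The query [CX2] means: C with X2: aliphatic carbon with exactly 2 total connections.
Check the 11 heavy atoms by environment: 6× C (X4) → no; 1× C (X3) → no; 1× O (X1) → no; 2× C (X2) → match; 1× S (X2) → no.
That gives 2 matching atoms.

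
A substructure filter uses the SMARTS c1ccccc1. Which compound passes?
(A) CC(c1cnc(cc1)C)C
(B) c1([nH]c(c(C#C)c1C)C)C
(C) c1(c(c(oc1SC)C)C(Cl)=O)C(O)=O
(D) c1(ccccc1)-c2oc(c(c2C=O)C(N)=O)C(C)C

D

c1ccccc1 describes six aromatic carbons in a ring (a benzene ring).
(A) has a methyl group (-CH3) but no six-membered all-carbon aromatic ring is present.
(B) has a methyl group (-CH3) but no six-membered all-carbon aromatic ring is present.
(C) has a methyl group (-CH3) but no six-membered all-carbon aromatic ring is present.
(D) contains a phenyl ring, which satisfies every atom and bond constraint.
So the answer is (D).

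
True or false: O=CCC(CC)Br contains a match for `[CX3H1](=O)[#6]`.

The pattern [CX3H1](=O)[#6] describes an sp2 carbon with one H, double-bonded to O and single-bonded to carbon — an aldehyde.
The molecule carries an aldehyde (-CHO), whose atoms satisfy every constraint of the query, so the pattern matches.

True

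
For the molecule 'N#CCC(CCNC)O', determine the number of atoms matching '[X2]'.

2

The query [X2] means: any atom with exactly two total connections (bonds + H).
Check the 9 heavy atoms by environment: 5× C (X4) → no; 1× C (X2) → match; 1× N (X1) → no; 1× O (X2) → match; 1× N (X3) → no.
Summing the matching environments: 1 + 1 = 2 matching atoms.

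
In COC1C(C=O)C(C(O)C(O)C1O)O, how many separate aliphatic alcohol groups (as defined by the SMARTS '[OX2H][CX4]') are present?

[OX2H][CX4] is the SMARTS for an aliphatic alcohol: a hydroxyl oxygen bound to an sp3 (X4) carbon.
The molecule carries 4 separate instances of a hydroxyl group (-OH) meeting every constraint; each maps to a distinct set of atoms, giving 4 matches.

4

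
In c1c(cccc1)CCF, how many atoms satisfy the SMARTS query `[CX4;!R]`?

Check the 9 heavy atoms by environment: 2× C (X4, acyclic) → match; 6× c (aromatic, X3, in 6-ring) → no; 1× F (X1, acyclic) → no.
That gives 2 matching atoms.

2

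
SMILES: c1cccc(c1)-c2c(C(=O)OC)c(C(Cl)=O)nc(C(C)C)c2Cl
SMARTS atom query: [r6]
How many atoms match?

The query [r6] means: r6 matches atoms in a six-membered ring.
Check the 23 heavy atoms by environment: 1× n (aromatic, in 6-ring) → match; 11× c (aromatic, in 6-ring) → match; 6× C (acyclic) → no; 3× O (acyclic) → no; 2× Cl (acyclic) → no.
Summing the matching environments: 1 + 11 = 12 matching atoms.

12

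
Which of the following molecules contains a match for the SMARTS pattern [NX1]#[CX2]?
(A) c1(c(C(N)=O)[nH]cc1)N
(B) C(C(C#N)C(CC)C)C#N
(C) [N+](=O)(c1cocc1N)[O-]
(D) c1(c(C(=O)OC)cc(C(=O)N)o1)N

B

[NX1]#[CX2] describes a nitrogen triple-bonded to a two-connected carbon (a nitrile).
(A) has a primary amide (-C(=O)NH2) but the nitrogen is NX3, not NX1.
(B) contains a nitrile (-C#N), which satisfies every atom and bond constraint.
(C) has a nitro group (-[N+](=O)[O-]) but there is no C#N triple bond.
(D) has a primary amino group (-NH2) but the nitrogen is NX3 (three connections), not NX1 triple-bonded.
So the answer is (B).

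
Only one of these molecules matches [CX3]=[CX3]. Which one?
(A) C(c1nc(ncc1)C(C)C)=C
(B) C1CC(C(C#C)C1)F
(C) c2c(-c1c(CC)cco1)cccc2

[CX3]=[CX3] describes a non-aromatic C=C double bond between two sp2 carbons (an alkene).
(A) contains a vinyl group (-CH=CH2), which satisfies every atom and bond constraint.
(B) has an ethynyl group (-C#CH) but the C-C bond is a triple bond, not a double bond.
(C) has an ethyl group (-CH2CH3) but its C-C bond is a single bond between CX4 carbons, not CX3=CX3.
So the answer is (A).

A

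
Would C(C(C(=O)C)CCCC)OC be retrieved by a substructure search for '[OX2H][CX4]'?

The pattern [OX2H][CX4] describes a hydroxyl oxygen bound to an sp3 (X4) carbon — an aliphatic alcohol.
The closest candidate here is a methoxy ether (-OCH3), but the oxygen has H0 (ether), not H1. No other fragment satisfies the full query, so there is no match.

No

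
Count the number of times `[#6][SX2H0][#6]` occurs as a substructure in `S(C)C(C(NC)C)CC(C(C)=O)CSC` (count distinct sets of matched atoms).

2

[#6][SX2H0][#6] is the SMARTS for a thioether: an aliphatic sulfur bridging two carbons with no H on the sulfur.
The molecule carries 2 separate instances of a methylthio ether (-SCH3) meeting every constraint; each maps to a distinct set of atoms, giving 2 matches.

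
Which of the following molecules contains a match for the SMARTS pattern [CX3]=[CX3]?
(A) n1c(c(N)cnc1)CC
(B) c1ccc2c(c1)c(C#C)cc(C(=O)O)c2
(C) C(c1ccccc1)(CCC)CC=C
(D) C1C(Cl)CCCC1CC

C

[CX3]=[CX3] describes a non-aromatic C=C double bond between two sp2 carbons (an alkene).
(A) has an ethyl group (-CH2CH3) but its C-C bond is a single bond between CX4 carbons, not CX3=CX3.
(B) has an ethynyl group (-C#CH) but the C-C bond is a triple bond, not a double bond.
(C) contains a vinyl group (-CH=CH2), which satisfies every atom and bond constraint.
(D) has an ethyl group (-CH2CH3) but its C-C bond is a single bond between CX4 carbons, not CX3=CX3.
So the answer is (C).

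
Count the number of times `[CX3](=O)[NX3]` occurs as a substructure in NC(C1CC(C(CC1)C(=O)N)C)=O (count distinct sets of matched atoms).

[CX3](=O)[NX3] is the SMARTS for an amide: a carbonyl carbon bonded to a trivalent nitrogen.
The molecule carries 2 separate instances of a primary amide (-C(=O)NH2) meeting every constraint; each maps to a distinct set of atoms, giving 2 matches.

2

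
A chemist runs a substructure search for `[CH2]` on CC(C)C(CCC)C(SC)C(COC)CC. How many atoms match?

4

Check the 16 heavy atoms by environment: 4× C (H2) → match; 4× C (H1) → no; 6× C (H3) → no; 1× S (H0) → no; 1× O (H0) → no.
That gives 4 matching atoms.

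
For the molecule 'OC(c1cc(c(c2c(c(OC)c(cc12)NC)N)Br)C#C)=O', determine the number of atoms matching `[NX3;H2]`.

The query [NX3;H2] means: aliphatic N with 3 total connections, two of them H — an -NH2 nitrogen (amine or amide).
Check the 21 heavy atoms by environment: 8× c (aromatic, H0, X3) → no; 2× c (aromatic, H1, X3) → no; 1× N (H2, X3) → match; 1× C (H0, X2) → no; 1× C (H1, X2) → no; 1× N (H1, X3) → no; 2× C (H3, X4) → no; 1× Br (H0, X1) → no; 1× O (H0, X2) → no; 1× C (H0, X3) → no; 1× O (H0, X1) → no; 1× O (H1, X2) → no.
That gives 1 matching atom.

1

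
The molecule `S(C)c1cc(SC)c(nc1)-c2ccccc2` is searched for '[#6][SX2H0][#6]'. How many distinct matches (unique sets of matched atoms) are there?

2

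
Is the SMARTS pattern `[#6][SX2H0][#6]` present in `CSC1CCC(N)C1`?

Yes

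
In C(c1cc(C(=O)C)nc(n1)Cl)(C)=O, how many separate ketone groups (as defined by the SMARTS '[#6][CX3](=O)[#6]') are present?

2

[#6][CX3](=O)[#6] is the SMARTS for a ketone: a carbonyl carbon (no H) flanked by two carbons.
The molecule carries 2 separate instances of an acetyl/ketone group (-C(=O)CH3) meeting every constraint; each maps to a distinct set of atoms, giving 2 matches.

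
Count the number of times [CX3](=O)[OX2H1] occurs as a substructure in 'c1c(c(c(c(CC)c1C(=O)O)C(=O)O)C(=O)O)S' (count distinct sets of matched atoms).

[CX3](=O)[OX2H1] is the SMARTS for a carboxylic acid: an sp2 carbon double-bonded to O and single-bonded to an -OH oxygen.
The molecule carries 3 separate instances of a carboxylic acid group (-C(=O)OH) meeting every constraint; each maps to a distinct set of atoms, giving 3 matches.

3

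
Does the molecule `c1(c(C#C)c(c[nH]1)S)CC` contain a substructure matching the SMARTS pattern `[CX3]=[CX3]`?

No

The pattern [CX3]=[CX3] describes a non-aromatic C=C double bond between two sp2 carbons — an alkene.
The closest candidate here is an ethynyl group (-C#CH), but the C-C bond is a triple bond, not a double bond. No other fragment satisfies the full query, so there is no match.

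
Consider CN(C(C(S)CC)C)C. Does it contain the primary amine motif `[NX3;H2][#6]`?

The pattern [NX3;H2][#6] describes a trivalent nitrogen with two H attached to carbon — a primary amine.
The closest candidate here is a dimethylamino group (-N(CH3)2), but the nitrogen has H0, not H2. No other fragment satisfies the full query, so there is no match.

No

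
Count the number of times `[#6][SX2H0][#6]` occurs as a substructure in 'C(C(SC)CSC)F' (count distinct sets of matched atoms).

2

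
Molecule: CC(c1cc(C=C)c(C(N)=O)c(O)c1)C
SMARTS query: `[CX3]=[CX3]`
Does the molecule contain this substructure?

The pattern [CX3]=[CX3] describes a non-aromatic C=C double bond between two sp2 carbons — an alkene.
The molecule carries a vinyl group (-CH=CH2), whose atoms satisfy every constraint of the query, so the pattern matches.

Yes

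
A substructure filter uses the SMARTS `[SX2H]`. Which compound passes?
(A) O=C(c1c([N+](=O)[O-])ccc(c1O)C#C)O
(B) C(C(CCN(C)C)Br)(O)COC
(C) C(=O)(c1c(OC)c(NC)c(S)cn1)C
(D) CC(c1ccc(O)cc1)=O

[SX2H] describes an aliphatic sulfur with two connections, one being H (a thiol).
(A) has a hydroxyl group (-OH) but it is an -OH, not an -SH.
(B) has a hydroxyl group (-OH) but it is an -OH, not an -SH.
(C) contains a thiol (-SH), which satisfies every atom and bond constraint.
(D) has a hydroxyl group (-OH) but it is an -OH, not an -SH.
So the answer is (C).

C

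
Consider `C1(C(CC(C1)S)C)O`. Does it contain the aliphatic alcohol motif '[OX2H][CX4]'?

The pattern [OX2H][CX4] describes a hydroxyl oxygen bound to an sp3 (X4) carbon — an aliphatic alcohol.
The molecule carries a hydroxyl group (-OH), whose atoms satisfy every constraint of the query, so the pattern matches.

Yes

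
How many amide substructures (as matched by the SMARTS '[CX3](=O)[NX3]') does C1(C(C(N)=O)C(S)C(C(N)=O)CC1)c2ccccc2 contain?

2

[CX3](=O)[NX3] is the SMARTS for an amide: a carbonyl carbon bonded to a trivalent nitrogen.
The molecule carries 2 separate instances of a primary amide (-C(=O)NH2) meeting every constraint; each maps to a distinct set of atoms, giving 2 matches.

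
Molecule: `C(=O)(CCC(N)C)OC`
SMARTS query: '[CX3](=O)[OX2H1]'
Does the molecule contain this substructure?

No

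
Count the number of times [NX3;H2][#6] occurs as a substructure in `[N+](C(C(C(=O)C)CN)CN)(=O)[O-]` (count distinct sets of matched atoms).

[NX3;H2][#6] is the SMARTS for a primary amine: a trivalent nitrogen with two H attached to carbon.
The molecule carries 2 separate instances of a primary amino group (-NH2) meeting every constraint; each maps to a distinct set of atoms, giving 2 matches.

2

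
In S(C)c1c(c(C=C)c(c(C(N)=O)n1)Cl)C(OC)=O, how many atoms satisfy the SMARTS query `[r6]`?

The query [r6] means: r6 matches atoms in a six-membered ring.
Check the 18 heavy atoms by environment: 1× n (aromatic, in 6-ring) → match; 5× c (aromatic, in 6-ring) → match; 6× C (acyclic) → no; 3× O (acyclic) → no; 1× N (acyclic) → no; 1× Cl (acyclic) → no; 1× S (acyclic) → no.
Summing the matching environments: 1 + 5 = 6 matching atoms.

6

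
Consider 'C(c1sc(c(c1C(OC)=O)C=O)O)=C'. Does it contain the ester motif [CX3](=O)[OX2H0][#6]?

The pattern [CX3](=O)[OX2H0][#6] describes a carbonyl carbon bonded to an oxygen that is itself bonded to carbon (no H on that O) — an ester.
The molecule carries a methyl-ester group (-C(=O)OCH3), whose atoms satisfy every constraint of the query, so the pattern matches.

Yes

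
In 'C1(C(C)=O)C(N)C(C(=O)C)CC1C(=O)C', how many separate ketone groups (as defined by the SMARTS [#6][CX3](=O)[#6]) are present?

[#6][CX3](=O)[#6] is the SMARTS for a ketone: a carbonyl carbon (no H) flanked by two carbons.
The molecule carries 3 separate instances of an acetyl/ketone group (-C(=O)CH3) meeting every constraint; each maps to a distinct set of atoms, giving 3 matches.

3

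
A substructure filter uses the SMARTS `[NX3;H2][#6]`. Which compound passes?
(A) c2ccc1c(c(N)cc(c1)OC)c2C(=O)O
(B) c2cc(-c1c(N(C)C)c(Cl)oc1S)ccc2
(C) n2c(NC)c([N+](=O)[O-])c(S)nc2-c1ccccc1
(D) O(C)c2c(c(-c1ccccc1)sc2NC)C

[NX3;H2][#6] describes a trivalent nitrogen with two H attached to carbon (a primary amine).
(A) contains a primary amino group (-NH2), which satisfies every atom and bond constraint.
(B) has a dimethylamino group (-N(CH3)2) but the nitrogen has H0, not H2.
(C) has an N-methylamino group (-NHCH3) but the nitrogen bears two carbons and only one H (H1), not H2.
(D) has an N-methylamino group (-NHCH3) but the nitrogen bears two carbons and only one H (H1), not H2.
So the answer is (A).

A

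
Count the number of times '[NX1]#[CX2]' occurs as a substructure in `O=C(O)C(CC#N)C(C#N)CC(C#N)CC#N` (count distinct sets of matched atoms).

4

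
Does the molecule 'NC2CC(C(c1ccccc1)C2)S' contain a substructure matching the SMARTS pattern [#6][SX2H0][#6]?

No

The pattern [#6][SX2H0][#6] describes an aliphatic sulfur bridging two carbons with no H on the sulfur — a thioether.
The closest candidate here is a thiol (-SH), but the sulfur has H1, not H0 bridging two carbons. No other fragment satisfies the full query, so there is no match.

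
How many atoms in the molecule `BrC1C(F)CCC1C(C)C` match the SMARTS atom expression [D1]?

The query [D1] means: atom with exactly one heavy-atom neighbour (degree 1).
Check the 10 heavy atoms by environment: 4× C (D3) → no; 2× C (D2) → no; 1× F (D1) → match; 1× Br (D1) → match; 2× C (D1) → match.
Summing the matching environments: 1 + 1 + 2 = 4 matching atoms.

4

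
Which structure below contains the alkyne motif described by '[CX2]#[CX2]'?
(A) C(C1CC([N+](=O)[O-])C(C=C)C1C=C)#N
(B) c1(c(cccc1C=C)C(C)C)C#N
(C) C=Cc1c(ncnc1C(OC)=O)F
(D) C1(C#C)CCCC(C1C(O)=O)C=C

[CX2]#[CX2] describes a carbon-carbon triple bond (an alkyne).
(A) has a vinyl group (-CH=CH2) but the C=C is a double bond; both carbons are CX3, not CX2.
(B) has a vinyl group (-CH=CH2) but the C=C is a double bond; both carbons are CX3, not CX2.
(C) has a vinyl group (-CH=CH2) but the C=C is a double bond; both carbons are CX3, not CX2.
(D) contains an ethynyl group (-C#CH), which satisfies every atom and bond constraint.
So the answer is (D).

D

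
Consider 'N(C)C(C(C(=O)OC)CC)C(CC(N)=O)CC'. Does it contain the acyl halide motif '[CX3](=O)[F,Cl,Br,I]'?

No

The pattern [CX3](=O)[F,Cl,Br,I] describes a carbonyl carbon bonded to a halogen — an acyl halide.
The closest candidate here is a methyl-ester group (-C(=O)OCH3), but the carbonyl is bonded to -O-C, not to a halogen. No other fragment satisfies the full query, so there is no match.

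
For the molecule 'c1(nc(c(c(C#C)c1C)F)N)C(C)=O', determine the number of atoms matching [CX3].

Check the 14 heavy atoms by environment: 1× n (aromatic, X2) → no; 5× c (aromatic, X3) → no; 1× N (X3) → no; 2× C (X4) → no; 1× F (X1) → no; 1× C (X3) → match; 1× O (X1) → no; 2× C (X2) → no.
That gives 1 matching atom.

1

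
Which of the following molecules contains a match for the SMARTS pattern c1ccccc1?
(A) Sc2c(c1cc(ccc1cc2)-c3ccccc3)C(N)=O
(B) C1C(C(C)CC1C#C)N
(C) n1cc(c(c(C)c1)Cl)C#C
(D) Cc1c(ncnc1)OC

A

c1ccccc1 describes six aromatic carbons in a ring (a benzene ring).
(A) contains a phenyl ring, which satisfies every atom and bond constraint.
(B) has a methyl group (-CH3) but no six-membered all-carbon aromatic ring is present.
(C) has a methyl group (-CH3) but no six-membered all-carbon aromatic ring is present.
(D) has a methyl group (-CH3) but no six-membered all-carbon aromatic ring is present.
So the answer is (A).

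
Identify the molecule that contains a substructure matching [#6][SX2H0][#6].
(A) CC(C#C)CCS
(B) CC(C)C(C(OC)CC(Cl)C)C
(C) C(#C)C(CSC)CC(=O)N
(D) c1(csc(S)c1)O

[#6][SX2H0][#6] describes an aliphatic sulfur bridging two carbons with no H on the sulfur (a thioether).
(A) has a thiol (-SH) but the sulfur has H1, not H0 bridging two carbons.
(B) has a methoxy ether (-OCH3) but the bridging atom is O, not S.
(C) contains a methylthio ether (-SCH3), which satisfies every atom and bond constraint.
(D) has a thiol (-SH) but the sulfur has H1, not H0 bridging two carbons.
So the answer is (C).

C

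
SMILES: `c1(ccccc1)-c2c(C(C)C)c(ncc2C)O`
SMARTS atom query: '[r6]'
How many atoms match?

The query [r6] means: r6 matches atoms in a six-membered ring.
Check the 17 heavy atoms by environment: 1× n (aromatic, in 6-ring) → match; 11× c (aromatic, in 6-ring) → match; 4× C (acyclic) → no; 1× O (acyclic) → no.
Summing the matching environments: 1 + 11 = 12 matching atoms.

12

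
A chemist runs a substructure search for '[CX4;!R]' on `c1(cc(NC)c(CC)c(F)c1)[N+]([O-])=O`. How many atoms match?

3

Check the 14 heavy atoms by environment: 6× c (aromatic, X3, in 6-ring) → no; 3× C (X4, acyclic) → match; 1× N (charge +1, X3, acyclic) → no; 1× O (charge -1, X1, acyclic) → no; 1× O (X1, acyclic) → no; 1× N (X3, acyclic) → no; 1× F (X1, acyclic) → no.
That gives 3 matching atoms.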